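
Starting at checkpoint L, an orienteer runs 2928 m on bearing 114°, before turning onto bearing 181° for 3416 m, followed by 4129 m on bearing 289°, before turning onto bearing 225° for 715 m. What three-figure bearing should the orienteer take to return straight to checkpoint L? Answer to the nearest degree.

025°

Leg 1 (114°, 2928 m): east 2928 sin 114° = 2674.86, north 2928 cos 114° = -1190.92
Leg 2 (181°, 3416 m): east 3416 sin 181° = -59.62, north 3416 cos 181° = -3415.48
Leg 3 (289°, 4129 m): east 4129 sin 289° = -3904.05, north 4129 cos 289° = 1344.27
Leg 4 (225°, 715 m): east 715 sin 225° = -505.58, north 715 cos 225° = -505.58
Net displacement: -1794.38 east, -3767.72 north. Direction back to start is (1794.38, 3767.72): bearing = atan2(1794.38, 3767.72) mod 360° = 25.47° ≈ 025°.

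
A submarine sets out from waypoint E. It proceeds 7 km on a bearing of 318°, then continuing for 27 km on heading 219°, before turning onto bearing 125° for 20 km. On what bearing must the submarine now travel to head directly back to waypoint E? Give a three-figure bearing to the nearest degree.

011°

Leg 1 (318°, 7 km): east 7 sin 318° = -4.68, north 7 cos 318° = 5.20
Leg 2 (219°, 27 km): east 27 sin 219° = -16.99, north 27 cos 219° = -20.98
Leg 3 (125°, 20 km): east 20 sin 125° = 16.38, north 20 cos 125° = -11.47
Net displacement: -5.29 east, -27.25 north. Direction back to start is (5.29, 27.25): bearing = atan2(5.29, 27.25) mod 360° = 10.99° ≈ 011°.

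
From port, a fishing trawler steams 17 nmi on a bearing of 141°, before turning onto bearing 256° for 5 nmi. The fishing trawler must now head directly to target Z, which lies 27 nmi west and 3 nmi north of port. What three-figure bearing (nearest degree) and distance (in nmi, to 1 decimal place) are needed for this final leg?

298°, 37.2 nmi

Leg 1 (141°, 17 nmi): east 17 sin 141° = 10.70, north 17 cos 141° = -13.21
Leg 2 (256°, 5 nmi): east 5 sin 256° = -4.85, north 5 cos 256° = -1.21
Current position: (5.85, -14.42). Target: (-27, 3). Remaining: Δeast = -32.85, Δnorth = 17.42.
Bearing = atan2(-32.85, 17.42) mod 360° = 297.94°; distance = √((-32.85)² + (17.42)²) = 37.181 nmi.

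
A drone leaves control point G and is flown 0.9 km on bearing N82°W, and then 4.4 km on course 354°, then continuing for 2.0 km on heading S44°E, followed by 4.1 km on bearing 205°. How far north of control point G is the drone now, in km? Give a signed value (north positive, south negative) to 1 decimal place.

Leg 1 (N82°W, 0.9 km): east 0.9 sin 278° = -0.89, north 0.9 cos 278° = 0.13
Leg 2 (354°, 4.4 km): east 4.4 sin 354° = -0.46, north 4.4 cos 354° = 4.38
Leg 3 (S44°E, 2.0 km): east 2.0 sin 136° = 1.39, north 2.0 cos 136° = -1.44
Leg 4 (205°, 4.1 km): east 4.1 sin 205° = -1.73, north 4.1 cos 205° = -3.72
Net north component: -0.65 km.

-0.7 km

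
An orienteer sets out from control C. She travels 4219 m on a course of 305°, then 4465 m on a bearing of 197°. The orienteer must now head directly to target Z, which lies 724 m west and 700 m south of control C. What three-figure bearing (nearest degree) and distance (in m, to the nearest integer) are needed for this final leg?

Leg 1 (305°, 4219 m): east 4219 sin 305° = -3456.00, north 4219 cos 305° = 2419.92
Leg 2 (197°, 4465 m): east 4465 sin 197° = -1305.44, north 4465 cos 197° = -4269.90
Current position: (-4761.44, -1849.98). Target: (-724, -700). Remaining: Δeast = 4037.44, Δnorth = 1149.98.
Bearing = atan2(4037.44, 1149.98) mod 360° = 74.10°; distance = √((4037.44)² + (1149.98)²) = 4198.023 m.

074°, 4198 m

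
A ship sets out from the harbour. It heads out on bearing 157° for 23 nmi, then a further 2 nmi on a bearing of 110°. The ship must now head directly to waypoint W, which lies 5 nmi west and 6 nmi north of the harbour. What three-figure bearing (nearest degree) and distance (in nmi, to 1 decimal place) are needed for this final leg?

Leg 1 (157°, 23 nmi): east 23 sin 157° = 8.99, north 23 cos 157° = -21.17
Leg 2 (110°, 2 nmi): east 2 sin 110° = 1.88, north 2 cos 110° = -0.68
Current position: (10.87, -21.86). Target: (-5, 6). Remaining: Δeast = -15.87, Δnorth = 27.86.
Bearing = atan2(-15.87, 27.86) mod 360° = 330.33°; distance = √((-15.87)² + (27.86)²) = 32.057 nmi.

330°, 32.1 nmi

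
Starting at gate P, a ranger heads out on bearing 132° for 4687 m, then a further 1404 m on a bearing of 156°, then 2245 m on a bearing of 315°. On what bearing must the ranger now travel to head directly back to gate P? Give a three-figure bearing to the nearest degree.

319°

Leg 1 (132°, 4687 m): east 4687 sin 132° = 3483.12, north 4687 cos 132° = -3136.22
Leg 2 (156°, 1404 m): east 1404 sin 156° = 571.06, north 1404 cos 156° = -1282.62
Leg 3 (315°, 2245 m): east 2245 sin 315° = -1587.45, north 2245 cos 315° = 1587.45
Net displacement: 2466.72 east, -2831.38 north. Direction back to start is (-2466.72, 2831.38): bearing = atan2(-2466.72, 2831.38) mod 360° = 318.94° ≈ 319°.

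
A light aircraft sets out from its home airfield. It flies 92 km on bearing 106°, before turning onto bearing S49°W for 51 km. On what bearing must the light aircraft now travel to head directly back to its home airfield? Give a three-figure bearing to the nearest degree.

Leg 1 (106°, 92 km): east 92 sin 106° = 88.44, north 92 cos 106° = -25.36
Leg 2 (S49°W, 51 km): east 51 sin 229° = -38.49, north 51 cos 229° = -33.46
Net displacement: 49.95 east, -58.82 north. Direction back to start is (-49.95, 58.82): bearing = atan2(-49.95, 58.82) mod 360° = 319.66° ≈ 320°.

320°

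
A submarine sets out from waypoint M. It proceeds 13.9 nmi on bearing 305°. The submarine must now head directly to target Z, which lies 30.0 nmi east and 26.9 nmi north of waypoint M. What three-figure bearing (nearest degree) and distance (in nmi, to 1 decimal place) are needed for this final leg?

065°, 45.5 nmi

Leg 1 (305°, 13.9 nmi): east 13.9 sin 305° = -11.39, north 13.9 cos 305° = 7.97
Current position: (-11.39, 7.97). Target: (30.0, 26.9). Remaining: Δeast = 41.39, Δnorth = 18.93.
Bearing = atan2(41.39, 18.93) mod 360° = 65.42°; distance = √((41.39)² + (18.93)²) = 45.509 nmi.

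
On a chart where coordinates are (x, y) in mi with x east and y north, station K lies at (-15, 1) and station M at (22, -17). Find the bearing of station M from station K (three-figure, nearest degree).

Δeast = 22 − -15 = 37.00; Δnorth = -17 − 1 = -18.00.
Bearing = atan2(Δeast, Δnorth) mod 360° = 115.94° ≈ 116°.

116°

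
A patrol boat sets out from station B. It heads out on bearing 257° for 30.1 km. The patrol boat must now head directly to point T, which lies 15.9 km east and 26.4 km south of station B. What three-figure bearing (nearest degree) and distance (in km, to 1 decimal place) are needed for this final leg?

Leg 1 (257°, 30.1 km): east 30.1 sin 257° = -29.33, north 30.1 cos 257° = -6.77
Current position: (-29.33, -6.77). Target: (15.9, -26.4). Remaining: Δeast = 45.23, Δnorth = -19.63.
Bearing = atan2(45.23, -19.63) mod 360° = 113.46°; distance = √((45.23)² + (-19.63)²) = 49.304 km.

113°, 49.3 km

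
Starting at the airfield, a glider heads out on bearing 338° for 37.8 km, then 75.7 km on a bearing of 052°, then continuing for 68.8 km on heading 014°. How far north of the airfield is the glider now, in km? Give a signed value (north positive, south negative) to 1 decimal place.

Leg 1 (338°, 37.8 km): east 37.8 sin 338° = -14.16, north 37.8 cos 338° = 35.05
Leg 2 (052°, 75.7 km): east 75.7 sin 52° = 59.65, north 75.7 cos 52° = 46.61
Leg 3 (014°, 68.8 km): east 68.8 sin 14° = 16.64, north 68.8 cos 14° = 66.76
Net north component: 148.41 km.

148.4 km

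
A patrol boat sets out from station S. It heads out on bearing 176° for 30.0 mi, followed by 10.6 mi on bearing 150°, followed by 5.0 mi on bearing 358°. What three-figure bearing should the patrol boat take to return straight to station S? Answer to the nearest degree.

348°

Leg 1 (176°, 30.0 mi): east 30.0 sin 176° = 2.09, north 30.0 cos 176° = -29.93
Leg 2 (150°, 10.6 mi): east 10.6 sin 150° = 5.30, north 10.6 cos 150° = -9.18
Leg 3 (358°, 5.0 mi): east 5.0 sin 358° = -0.17, north 5.0 cos 358° = 5.00
Net displacement: 7.22 east, -34.11 north. Direction back to start is (-7.22, 34.11): bearing = atan2(-7.22, 34.11) mod 360° = 348.05° ≈ 348°.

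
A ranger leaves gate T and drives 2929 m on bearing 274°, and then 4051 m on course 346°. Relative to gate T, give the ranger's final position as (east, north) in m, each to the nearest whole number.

(-3902, 4135)

Leg 1 (274°, 2929 m): east 2929 sin 274° = -2921.87, north 2929 cos 274° = 204.32
Leg 2 (346°, 4051 m): east 4051 sin 346° = -980.03, north 4051 cos 346° = 3930.67
Summing: -3901.89 m east, 4134.98 m north → (-3902, 4135).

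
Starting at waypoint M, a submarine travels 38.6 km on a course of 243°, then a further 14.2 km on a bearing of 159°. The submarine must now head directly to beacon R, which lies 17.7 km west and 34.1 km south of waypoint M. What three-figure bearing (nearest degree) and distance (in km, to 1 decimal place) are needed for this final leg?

106°, 12.1 km

Leg 1 (243°, 38.6 km): east 38.6 sin 243° = -34.39, north 38.6 cos 243° = -17.52
Leg 2 (159°, 14.2 km): east 14.2 sin 159° = 5.09, north 14.2 cos 159° = -13.26
Current position: (-29.30, -30.78). Target: (-17.7, -34.1). Remaining: Δeast = 11.60, Δnorth = -3.32.
Bearing = atan2(11.60, -3.32) mod 360° = 105.96°; distance = √((11.60)² + (-3.32)²) = 12.069 km.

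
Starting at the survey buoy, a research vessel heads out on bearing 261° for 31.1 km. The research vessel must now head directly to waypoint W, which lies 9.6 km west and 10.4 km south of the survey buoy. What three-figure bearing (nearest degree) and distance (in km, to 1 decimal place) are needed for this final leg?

Leg 1 (261°, 31.1 km): east 31.1 sin 261° = -30.72, north 31.1 cos 261° = -4.87
Current position: (-30.72, -4.87). Target: (-9.6, -10.4). Remaining: Δeast = 21.12, Δnorth = -5.53.
Bearing = atan2(21.12, -5.53) mod 360° = 104.69°; distance = √((21.12)² + (-5.53)²) = 21.830 km.

105°, 21.8 km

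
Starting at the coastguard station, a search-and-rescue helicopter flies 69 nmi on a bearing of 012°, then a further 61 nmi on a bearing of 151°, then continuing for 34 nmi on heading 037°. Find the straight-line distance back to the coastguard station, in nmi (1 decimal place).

76.5 nmi

Leg 1 (012°, 69 nmi): east 69 sin 12° = 14.35, north 69 cos 12° = 67.49
Leg 2 (151°, 61 nmi): east 61 sin 151° = 29.57, north 61 cos 151° = -53.35
Leg 3 (037°, 34 nmi): east 34 sin 37° = 20.46, north 34 cos 37° = 27.15
Net: 64.38 east, 41.29 north. Distance = √((64.38)² + (41.29)²) = 76.486 nmi.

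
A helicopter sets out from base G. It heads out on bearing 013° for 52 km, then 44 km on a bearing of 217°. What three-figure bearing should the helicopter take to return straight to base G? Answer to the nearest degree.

Leg 1 (013°, 52 km): east 52 sin 13° = 11.70, north 52 cos 13° = 50.67
Leg 2 (217°, 44 km): east 44 sin 217° = -26.48, north 44 cos 217° = -35.14
Net displacement: -14.78 east, 15.53 north. Direction back to start is (14.78, -15.53): bearing = atan2(14.78, -15.53) mod 360° = 136.41° ≈ 136°.

136°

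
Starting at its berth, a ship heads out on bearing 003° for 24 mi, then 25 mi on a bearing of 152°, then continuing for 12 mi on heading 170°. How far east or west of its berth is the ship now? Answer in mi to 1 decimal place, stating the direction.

Leg 1 (003°, 24 mi): east 24 sin 3° = 1.26, north 24 cos 3° = 23.97
Leg 2 (152°, 25 mi): east 25 sin 152° = 11.74, north 25 cos 152° = -22.07
Leg 3 (170°, 12 mi): east 12 sin 170° = 2.08, north 12 cos 170° = -11.82
Net east component: 15.08 mi.

15.1 mi east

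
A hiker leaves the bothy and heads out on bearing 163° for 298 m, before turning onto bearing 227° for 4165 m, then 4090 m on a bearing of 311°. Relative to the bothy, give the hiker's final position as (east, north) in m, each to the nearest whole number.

(-6046, -442)

Leg 1 (163°, 298 m): east 298 sin 163° = 87.13, north 298 cos 163° = -284.98
Leg 2 (227°, 4165 m): east 4165 sin 227° = -3046.09, north 4165 cos 227° = -2840.52
Leg 3 (311°, 4090 m): east 4090 sin 311° = -3086.76, north 4090 cos 311° = 2683.28
Summing: -6045.72 m east, -442.22 m north → (-6046, -442).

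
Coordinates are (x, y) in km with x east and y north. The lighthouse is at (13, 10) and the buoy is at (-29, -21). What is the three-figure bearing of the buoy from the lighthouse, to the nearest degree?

234°

Δeast = -29 − 13 = -42.00; Δnorth = -21 − 10 = -31.00.
Bearing = atan2(Δeast, Δnorth) mod 360° = 233.57° ≈ 234°.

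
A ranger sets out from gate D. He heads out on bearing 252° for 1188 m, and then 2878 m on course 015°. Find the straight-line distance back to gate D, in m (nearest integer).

Leg 1 (252°, 1188 m): east 1188 sin 252° = -1129.86, north 1188 cos 252° = -367.11
Leg 2 (015°, 2878 m): east 2878 sin 15° = 744.88, north 2878 cos 15° = 2779.93
Net: -384.97 east, 2412.82 north. Distance = √((-384.97)² + (2412.82)²) = 2443.341 m.

2443 m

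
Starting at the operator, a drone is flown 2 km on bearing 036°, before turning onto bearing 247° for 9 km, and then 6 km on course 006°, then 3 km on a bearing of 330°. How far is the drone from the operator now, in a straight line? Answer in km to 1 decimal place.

10.4 km

Leg 1 (036°, 2 km): east 2 sin 36° = 1.18, north 2 cos 36° = 1.62
Leg 2 (247°, 9 km): east 9 sin 247° = -8.28, north 9 cos 247° = -3.52
Leg 3 (006°, 6 km): east 6 sin 6° = 0.63, north 6 cos 6° = 5.97
Leg 4 (330°, 3 km): east 3 sin 330° = -1.50, north 3 cos 330° = 2.60
Net: -7.98 east, 6.67 north. Distance = √((-7.98)² + (6.67)²) = 10.400 km.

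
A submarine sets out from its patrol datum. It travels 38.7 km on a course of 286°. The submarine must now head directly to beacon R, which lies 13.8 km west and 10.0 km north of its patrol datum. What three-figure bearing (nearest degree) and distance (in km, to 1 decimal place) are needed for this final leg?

Leg 1 (286°, 38.7 km): east 38.7 sin 286° = -37.20, north 38.7 cos 286° = 10.67
Current position: (-37.20, 10.67). Target: (-13.8, 10.0). Remaining: Δeast = 23.40, Δnorth = -0.67.
Bearing = atan2(23.40, -0.67) mod 360° = 91.63°; distance = √((23.40)² + (-0.67)²) = 23.410 km.

092°, 23.4 km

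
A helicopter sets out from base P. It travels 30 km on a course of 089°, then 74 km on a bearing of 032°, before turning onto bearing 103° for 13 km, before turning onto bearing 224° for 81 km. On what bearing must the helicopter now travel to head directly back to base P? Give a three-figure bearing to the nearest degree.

265°

Leg 1 (089°, 30 km): east 30 sin 89° = 30.00, north 30 cos 89° = 0.52
Leg 2 (032°, 74 km): east 74 sin 32° = 39.21, north 74 cos 32° = 62.76
Leg 3 (103°, 13 km): east 13 sin 103° = 12.67, north 13 cos 103° = -2.92
Leg 4 (224°, 81 km): east 81 sin 224° = -56.27, north 81 cos 224° = -58.27
Net displacement: 25.61 east, 2.09 north. Direction back to start is (-25.61, -2.09): bearing = atan2(-25.61, -2.09) mod 360° = 265.34° ≈ 265°.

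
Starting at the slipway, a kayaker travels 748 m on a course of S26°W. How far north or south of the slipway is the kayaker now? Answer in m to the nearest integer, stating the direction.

Leg 1 (S26°W, 748 m): east 748 sin 206° = -327.90, north 748 cos 206° = -672.30
Net north component: -672.30 m.

672 m south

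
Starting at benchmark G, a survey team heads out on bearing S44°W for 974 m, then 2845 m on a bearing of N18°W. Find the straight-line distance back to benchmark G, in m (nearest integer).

2538 m

Leg 1 (S44°W, 974 m): east 974 sin 224° = -676.60, north 974 cos 224° = -700.64
Leg 2 (N18°W, 2845 m): east 2845 sin 342° = -879.15, north 2845 cos 342° = 2705.76
Net: -1555.75 east, 2005.12 north. Distance = √((-1555.75)² + (2005.12)²) = 2537.885 m.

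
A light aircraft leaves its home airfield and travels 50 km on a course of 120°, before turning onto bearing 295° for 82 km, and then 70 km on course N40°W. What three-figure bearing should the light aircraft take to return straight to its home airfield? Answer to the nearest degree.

130°

Leg 1 (120°, 50 km): east 50 sin 120° = 43.30, north 50 cos 120° = -25.00
Leg 2 (295°, 82 km): east 82 sin 295° = -74.32, north 82 cos 295° = 34.65
Leg 3 (N40°W, 70 km): east 70 sin 320° = -45.00, north 70 cos 320° = 53.62
Net displacement: -76.01 east, 63.28 north. Direction back to start is (76.01, -63.28): bearing = atan2(76.01, -63.28) mod 360° = 129.78° ≈ 130°.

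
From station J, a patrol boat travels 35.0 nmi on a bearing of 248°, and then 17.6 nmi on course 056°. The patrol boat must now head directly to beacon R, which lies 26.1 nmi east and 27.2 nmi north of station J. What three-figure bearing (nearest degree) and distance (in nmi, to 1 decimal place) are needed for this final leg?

Leg 1 (248°, 35.0 nmi): east 35.0 sin 248° = -32.45, north 35.0 cos 248° = -13.11
Leg 2 (056°, 17.6 nmi): east 17.6 sin 56° = 14.59, north 17.6 cos 56° = 9.84
Current position: (-17.86, -3.27). Target: (26.1, 27.2). Remaining: Δeast = 43.96, Δnorth = 30.47.
Bearing = atan2(43.96, 30.47) mod 360° = 55.27°; distance = √((43.96)² + (30.47)²) = 53.487 nmi.

055°, 53.5 nmi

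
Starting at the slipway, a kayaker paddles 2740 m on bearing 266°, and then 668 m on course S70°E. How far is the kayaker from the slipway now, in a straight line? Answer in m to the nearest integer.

2147 m

Leg 1 (266°, 2740 m): east 2740 sin 266° = -2733.33, north 2740 cos 266° = -191.13
Leg 2 (S70°E, 668 m): east 668 sin 110° = 627.71, north 668 cos 110° = -228.47
Net: -2105.61 east, -419.60 north. Distance = √((-2105.61)² + (-419.60)²) = 2147.013 m.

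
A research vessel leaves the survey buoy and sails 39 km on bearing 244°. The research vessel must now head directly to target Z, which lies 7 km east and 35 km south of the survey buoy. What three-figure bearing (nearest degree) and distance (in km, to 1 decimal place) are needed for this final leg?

Leg 1 (244°, 39 km): east 39 sin 244° = -35.05, north 39 cos 244° = -17.10
Current position: (-35.05, -17.10). Target: (7, -35). Remaining: Δeast = 42.05, Δnorth = -17.90.
Bearing = atan2(42.05, -17.90) mod 360° = 113.06°; distance = √((42.05)² + (-17.90)²) = 45.705 km.

113°, 45.7 km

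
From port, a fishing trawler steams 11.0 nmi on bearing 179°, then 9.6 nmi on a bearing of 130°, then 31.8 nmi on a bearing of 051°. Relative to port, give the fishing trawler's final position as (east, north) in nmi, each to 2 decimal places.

Leg 1 (179°, 11.0 nmi): east 11.0 sin 179° = 0.19, north 11.0 cos 179° = -11.00
Leg 2 (130°, 9.6 nmi): east 9.6 sin 130° = 7.35, north 9.6 cos 130° = -6.17
Leg 3 (051°, 31.8 nmi): east 31.8 sin 51° = 24.71, north 31.8 cos 51° = 20.01
Summing: 32.26 nmi east, 2.84 nmi north → (32.26, 2.84).

(32.26, 2.84)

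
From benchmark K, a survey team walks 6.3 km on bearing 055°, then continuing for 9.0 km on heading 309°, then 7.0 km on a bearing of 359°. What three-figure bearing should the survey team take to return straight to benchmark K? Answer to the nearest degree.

Leg 1 (055°, 6.3 km): east 6.3 sin 55° = 5.16, north 6.3 cos 55° = 3.61
Leg 2 (309°, 9.0 km): east 9.0 sin 309° = -6.99, north 9.0 cos 309° = 5.66
Leg 3 (359°, 7.0 km): east 7.0 sin 359° = -0.12, north 7.0 cos 359° = 7.00
Net displacement: -1.96 east, 16.28 north. Direction back to start is (1.96, -16.28): bearing = atan2(1.96, -16.28) mod 360° = 173.15° ≈ 173°.

173°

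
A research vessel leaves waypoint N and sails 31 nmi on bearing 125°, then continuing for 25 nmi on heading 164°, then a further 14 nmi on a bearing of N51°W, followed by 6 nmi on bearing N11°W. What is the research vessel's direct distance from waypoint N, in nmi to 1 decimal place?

Leg 1 (125°, 31 nmi): east 31 sin 125° = 25.39, north 31 cos 125° = -17.78
Leg 2 (164°, 25 nmi): east 25 sin 164° = 6.89, north 25 cos 164° = -24.03
Leg 3 (N51°W, 14 nmi): east 14 sin 309° = -10.88, north 14 cos 309° = 8.81
Leg 4 (N11°W, 6 nmi): east 6 sin 349° = -1.14, north 6 cos 349° = 5.89
Net: 20.26 east, -27.11 north. Distance = √((20.26)² + (-27.11)²) = 33.846 nmi.

33.8 nmi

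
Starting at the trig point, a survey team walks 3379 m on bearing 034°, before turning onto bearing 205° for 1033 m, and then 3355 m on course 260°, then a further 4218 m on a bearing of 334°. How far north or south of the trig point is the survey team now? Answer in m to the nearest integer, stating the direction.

5074 m north

Leg 1 (034°, 3379 m): east 3379 sin 34° = 1889.51, north 3379 cos 34° = 2801.32
Leg 2 (205°, 1033 m): east 1033 sin 205° = -436.56, north 1033 cos 205° = -936.22
Leg 3 (260°, 3355 m): east 3355 sin 260° = -3304.03, north 3355 cos 260° = -582.59
Leg 4 (334°, 4218 m): east 4218 sin 334° = -1849.05, north 4218 cos 334° = 3791.11
Net north component: 5073.63 m.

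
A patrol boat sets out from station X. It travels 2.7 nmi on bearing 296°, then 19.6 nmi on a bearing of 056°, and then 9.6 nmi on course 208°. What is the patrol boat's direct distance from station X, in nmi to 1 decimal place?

Leg 1 (296°, 2.7 nmi): east 2.7 sin 296° = -2.43, north 2.7 cos 296° = 1.18
Leg 2 (056°, 19.6 nmi): east 19.6 sin 56° = 16.25, north 19.6 cos 56° = 10.96
Leg 3 (208°, 9.6 nmi): east 9.6 sin 208° = -4.51, north 9.6 cos 208° = -8.48
Net: 9.32 east, 3.67 north. Distance = √((9.32)² + (3.67)²) = 10.011 nmi.

10.0 nmi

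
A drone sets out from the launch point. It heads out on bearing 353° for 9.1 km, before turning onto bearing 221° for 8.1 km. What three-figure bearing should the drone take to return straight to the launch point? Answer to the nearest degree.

Leg 1 (353°, 9.1 km): east 9.1 sin 353° = -1.11, north 9.1 cos 353° = 9.03
Leg 2 (221°, 8.1 km): east 8.1 sin 221° = -5.31, north 8.1 cos 221° = -6.11
Net displacement: -6.42 east, 2.92 north. Direction back to start is (6.42, -2.92): bearing = atan2(6.42, -2.92) mod 360° = 114.44° ≈ 114°.

114°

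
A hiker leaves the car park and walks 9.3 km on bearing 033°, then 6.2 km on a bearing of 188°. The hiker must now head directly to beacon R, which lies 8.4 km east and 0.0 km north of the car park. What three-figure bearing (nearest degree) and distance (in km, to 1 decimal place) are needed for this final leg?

Leg 1 (033°, 9.3 km): east 9.3 sin 33° = 5.07, north 9.3 cos 33° = 7.80
Leg 2 (188°, 6.2 km): east 6.2 sin 188° = -0.86, north 6.2 cos 188° = -6.14
Current position: (4.20, 1.66). Target: (8.4, 0.0). Remaining: Δeast = 4.20, Δnorth = -1.66.
Bearing = atan2(4.20, -1.66) mod 360° = 111.58°; distance = √((4.20)² + (-1.66)²) = 4.514 km.

112°, 4.5 km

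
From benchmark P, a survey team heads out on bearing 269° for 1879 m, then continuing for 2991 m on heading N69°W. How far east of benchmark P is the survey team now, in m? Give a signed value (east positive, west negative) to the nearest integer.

-4671 m

Leg 1 (269°, 1879 m): east 1879 sin 269° = -1878.71, north 1879 cos 269° = -32.79
Leg 2 (N69°W, 2991 m): east 2991 sin 291° = -2792.34, north 2991 cos 291° = 1071.88
Net east component: -4671.05 m.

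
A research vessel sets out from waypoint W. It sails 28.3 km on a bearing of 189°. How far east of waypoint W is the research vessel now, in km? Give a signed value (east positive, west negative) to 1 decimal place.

-4.4 km

Leg 1 (189°, 28.3 km): east 28.3 sin 189° = -4.43, north 28.3 cos 189° = -27.95
Net east component: -4.43 km.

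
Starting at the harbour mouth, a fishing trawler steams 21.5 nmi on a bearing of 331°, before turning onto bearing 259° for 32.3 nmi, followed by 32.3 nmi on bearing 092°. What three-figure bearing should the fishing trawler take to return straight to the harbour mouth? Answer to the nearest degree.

139°

Leg 1 (331°, 21.5 nmi): east 21.5 sin 331° = -10.42, north 21.5 cos 331° = 18.80
Leg 2 (259°, 32.3 nmi): east 32.3 sin 259° = -31.71, north 32.3 cos 259° = -6.16
Leg 3 (092°, 32.3 nmi): east 32.3 sin 92° = 32.28, north 32.3 cos 92° = -1.13
Net displacement: -9.85 east, 11.51 north. Direction back to start is (9.85, -11.51): bearing = atan2(9.85, -11.51) mod 360° = 139.45° ≈ 139°.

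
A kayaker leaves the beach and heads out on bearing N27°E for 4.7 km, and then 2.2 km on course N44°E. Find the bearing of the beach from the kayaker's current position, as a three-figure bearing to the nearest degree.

212°

Leg 1 (N27°E, 4.7 km): east 4.7 sin 27° = 2.13, north 4.7 cos 27° = 4.19
Leg 2 (N44°E, 2.2 km): east 2.2 sin 44° = 1.53, north 2.2 cos 44° = 1.58
Net displacement: 3.66 east, 5.77 north. Direction back to start is (-3.66, -5.77): bearing = atan2(-3.66, -5.77) mod 360° = 212.40° ≈ 212°.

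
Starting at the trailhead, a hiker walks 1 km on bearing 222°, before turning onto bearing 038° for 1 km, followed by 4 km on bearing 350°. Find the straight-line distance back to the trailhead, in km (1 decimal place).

Leg 1 (222°, 1 km): east 1 sin 222° = -0.67, north 1 cos 222° = -0.74
Leg 2 (038°, 1 km): east 1 sin 38° = 0.62, north 1 cos 38° = 0.79
Leg 3 (350°, 4 km): east 4 sin 350° = -0.69, north 4 cos 350° = 3.94
Net: -0.75 east, 3.98 north. Distance = √((-0.75)² + (3.98)²) = 4.054 km.

4.1 km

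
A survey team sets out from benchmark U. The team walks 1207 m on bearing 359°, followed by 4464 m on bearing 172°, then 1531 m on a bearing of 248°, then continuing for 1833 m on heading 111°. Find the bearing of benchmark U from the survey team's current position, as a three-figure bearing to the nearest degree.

349°

Leg 1 (359°, 1207 m): east 1207 sin 359° = -21.07, north 1207 cos 359° = 1206.82
Leg 2 (172°, 4464 m): east 4464 sin 172° = 621.27, north 4464 cos 172° = -4420.56
Leg 3 (248°, 1531 m): east 1531 sin 248° = -1419.52, north 1531 cos 248° = -573.52
Leg 4 (111°, 1833 m): east 1833 sin 111° = 1711.25, north 1833 cos 111° = -656.89
Net displacement: 891.94 east, -4444.15 north. Direction back to start is (-891.94, 4444.15): bearing = atan2(-891.94, 4444.15) mod 360° = 348.65° ≈ 349°.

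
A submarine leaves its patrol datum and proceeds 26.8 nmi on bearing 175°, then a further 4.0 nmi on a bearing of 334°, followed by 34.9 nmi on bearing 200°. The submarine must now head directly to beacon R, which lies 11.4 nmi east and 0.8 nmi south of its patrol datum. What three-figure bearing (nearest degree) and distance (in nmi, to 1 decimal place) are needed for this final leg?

Leg 1 (175°, 26.8 nmi): east 26.8 sin 175° = 2.34, north 26.8 cos 175° = -26.70
Leg 2 (334°, 4.0 nmi): east 4.0 sin 334° = -1.75, north 4.0 cos 334° = 3.60
Leg 3 (200°, 34.9 nmi): east 34.9 sin 200° = -11.94, north 34.9 cos 200° = -32.80
Current position: (-11.35, -55.90). Target: (11.4, -0.8). Remaining: Δeast = 22.75, Δnorth = 55.10.
Bearing = atan2(22.75, 55.10) mod 360° = 22.44°; distance = √((22.75)² + (55.10)²) = 59.612 nmi.

022°, 59.6 nmi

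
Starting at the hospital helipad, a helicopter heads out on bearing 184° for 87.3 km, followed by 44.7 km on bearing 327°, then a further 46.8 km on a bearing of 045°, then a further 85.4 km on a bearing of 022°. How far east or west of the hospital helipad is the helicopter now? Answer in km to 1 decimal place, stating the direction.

Leg 1 (184°, 87.3 km): east 87.3 sin 184° = -6.09, north 87.3 cos 184° = -87.09
Leg 2 (327°, 44.7 km): east 44.7 sin 327° = -24.35, north 44.7 cos 327° = 37.49
Leg 3 (045°, 46.8 km): east 46.8 sin 45° = 33.09, north 46.8 cos 45° = 33.09
Leg 4 (022°, 85.4 km): east 85.4 sin 22° = 31.99, north 85.4 cos 22° = 79.18
Net east component: 34.65 km.

34.6 km east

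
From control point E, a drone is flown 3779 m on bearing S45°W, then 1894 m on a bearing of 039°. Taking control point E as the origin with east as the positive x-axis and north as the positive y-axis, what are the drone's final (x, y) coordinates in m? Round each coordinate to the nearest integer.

(-1480, -1200)

Leg 1 (S45°W, 3779 m): east 3779 sin 225° = -2672.16, north 3779 cos 225° = -2672.16
Leg 2 (039°, 1894 m): east 1894 sin 39° = 1191.93, north 1894 cos 39° = 1471.91
Summing: -1480.22 m east, -1200.24 m north → (-1480, -1200).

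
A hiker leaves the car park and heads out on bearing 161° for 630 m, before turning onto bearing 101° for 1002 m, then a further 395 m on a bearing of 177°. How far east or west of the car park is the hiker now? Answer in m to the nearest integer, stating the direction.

Leg 1 (161°, 630 m): east 630 sin 161° = 205.11, north 630 cos 161° = -595.68
Leg 2 (101°, 1002 m): east 1002 sin 101° = 983.59, north 1002 cos 101° = -191.19
Leg 3 (177°, 395 m): east 395 sin 177° = 20.67, north 395 cos 177° = -394.46
Net east component: 1209.37 m.

1209 m east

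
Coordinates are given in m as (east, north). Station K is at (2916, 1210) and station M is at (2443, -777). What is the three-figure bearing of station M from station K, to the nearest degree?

Δeast = 2443 − 2916 = -473.00; Δnorth = -777 − 1210 = -1987.00.
Bearing = atan2(Δeast, Δnorth) mod 360° = 193.39° ≈ 193°.

193°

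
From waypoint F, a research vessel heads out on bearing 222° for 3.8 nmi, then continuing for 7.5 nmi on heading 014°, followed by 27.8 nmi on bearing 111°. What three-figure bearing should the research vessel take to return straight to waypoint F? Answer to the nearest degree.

282°

Leg 1 (222°, 3.8 nmi): east 3.8 sin 222° = -2.54, north 3.8 cos 222° = -2.82
Leg 2 (014°, 7.5 nmi): east 7.5 sin 14° = 1.81, north 7.5 cos 14° = 7.28
Leg 3 (111°, 27.8 nmi): east 27.8 sin 111° = 25.95, north 27.8 cos 111° = -9.96
Net displacement: 25.23 east, -5.51 north. Direction back to start is (-25.23, 5.51): bearing = atan2(-25.23, 5.51) mod 360° = 282.32° ≈ 282°.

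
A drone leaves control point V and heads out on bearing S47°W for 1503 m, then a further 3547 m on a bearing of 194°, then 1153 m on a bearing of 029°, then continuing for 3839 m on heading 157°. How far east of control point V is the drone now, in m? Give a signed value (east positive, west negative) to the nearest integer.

Leg 1 (S47°W, 1503 m): east 1503 sin 227° = -1099.22, north 1503 cos 227° = -1025.04
Leg 2 (194°, 3547 m): east 3547 sin 194° = -858.10, north 3547 cos 194° = -3441.64
Leg 3 (029°, 1153 m): east 1153 sin 29° = 558.99, north 1153 cos 29° = 1008.44
Leg 4 (157°, 3839 m): east 3839 sin 157° = 1500.02, north 3839 cos 157° = -3533.82
Net east component: 101.68 m.

102 m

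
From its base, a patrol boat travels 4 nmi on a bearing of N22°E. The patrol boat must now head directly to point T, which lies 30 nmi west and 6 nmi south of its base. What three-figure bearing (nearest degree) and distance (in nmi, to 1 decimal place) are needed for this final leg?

253°, 33.0 nmi

Leg 1 (N22°E, 4 nmi): east 4 sin 22° = 1.50, north 4 cos 22° = 3.71
Current position: (1.50, 3.71). Target: (-30, -6). Remaining: Δeast = -31.50, Δnorth = -9.71.
Bearing = atan2(-31.50, -9.71) mod 360° = 252.87°; distance = √((-31.50)² + (-9.71)²) = 32.961 nmi.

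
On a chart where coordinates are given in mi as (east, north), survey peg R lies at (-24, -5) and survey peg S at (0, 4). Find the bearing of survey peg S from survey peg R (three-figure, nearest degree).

Δeast = 0 − -24 = 24.00; Δnorth = 4 − -5 = 9.00.
Bearing = atan2(Δeast, Δnorth) mod 360° = 69.44° ≈ 069°.

069°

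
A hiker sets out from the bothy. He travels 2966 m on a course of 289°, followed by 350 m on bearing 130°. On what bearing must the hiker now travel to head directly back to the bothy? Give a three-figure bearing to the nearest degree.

Leg 1 (289°, 2966 m): east 2966 sin 289° = -2804.41, north 2966 cos 289° = 965.64
Leg 2 (130°, 350 m): east 350 sin 130° = 268.12, north 350 cos 130° = -224.98
Net displacement: -2536.29 east, 740.66 north. Direction back to start is (2536.29, -740.66): bearing = atan2(2536.29, -740.66) mod 360° = 106.28° ≈ 106°.

106°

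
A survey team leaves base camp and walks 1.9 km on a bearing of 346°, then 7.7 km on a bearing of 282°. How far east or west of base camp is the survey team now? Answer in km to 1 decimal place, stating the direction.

8.0 km west

Leg 1 (346°, 1.9 km): east 1.9 sin 346° = -0.46, north 1.9 cos 346° = 1.84
Leg 2 (282°, 7.7 km): east 7.7 sin 282° = -7.53, north 7.7 cos 282° = 1.60
Net east component: -7.99 km.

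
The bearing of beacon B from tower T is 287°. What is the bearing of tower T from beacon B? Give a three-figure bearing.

107°

Back-bearing = 287° − 180° = 107°.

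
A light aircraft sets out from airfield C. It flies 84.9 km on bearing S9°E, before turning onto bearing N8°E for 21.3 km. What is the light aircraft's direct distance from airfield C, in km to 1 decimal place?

64.8 km

Leg 1 (S9°E, 84.9 km): east 84.9 sin 171° = 13.28, north 84.9 cos 171° = -83.85
Leg 2 (N8°E, 21.3 km): east 21.3 sin 8° = 2.96, north 21.3 cos 8° = 21.09
Net: 16.25 east, -62.76 north. Distance = √((16.25)² + (-62.76)²) = 64.831 km.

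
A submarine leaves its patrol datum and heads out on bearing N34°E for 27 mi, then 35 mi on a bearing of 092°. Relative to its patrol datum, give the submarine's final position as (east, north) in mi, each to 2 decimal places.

(50.08, 21.16)

Leg 1 (N34°E, 27 mi): east 27 sin 34° = 15.10, north 27 cos 34° = 22.38
Leg 2 (092°, 35 mi): east 35 sin 92° = 34.98, north 35 cos 92° = -1.22
Summing: 50.08 mi east, 21.16 mi north → (50.08, 21.16).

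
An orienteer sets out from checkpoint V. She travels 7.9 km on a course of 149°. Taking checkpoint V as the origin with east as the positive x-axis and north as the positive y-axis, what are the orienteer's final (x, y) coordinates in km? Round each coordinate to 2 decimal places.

Leg 1 (149°, 7.9 km): east 7.9 sin 149° = 4.07, north 7.9 cos 149° = -6.77
Summing: 4.07 km east, -6.77 km north → (4.07, -6.77).

(4.07, -6.77)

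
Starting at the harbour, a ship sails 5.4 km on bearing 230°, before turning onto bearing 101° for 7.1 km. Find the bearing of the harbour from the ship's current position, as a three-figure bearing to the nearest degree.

330°

Leg 1 (230°, 5.4 km): east 5.4 sin 230° = -4.14, north 5.4 cos 230° = -3.47
Leg 2 (101°, 7.1 km): east 7.1 sin 101° = 6.97, north 7.1 cos 101° = -1.35
Net displacement: 2.83 east, -4.83 north. Direction back to start is (-2.83, 4.83): bearing = atan2(-2.83, 4.83) mod 360° = 329.59° ≈ 330°.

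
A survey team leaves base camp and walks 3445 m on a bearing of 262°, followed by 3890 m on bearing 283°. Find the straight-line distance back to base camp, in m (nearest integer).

7213 m

Leg 1 (262°, 3445 m): east 3445 sin 262° = -3411.47, north 3445 cos 262° = -479.45
Leg 2 (283°, 3890 m): east 3890 sin 283° = -3790.30, north 3890 cos 283° = 875.06
Net: -7201.77 east, 395.61 north. Distance = √((-7201.77)² + (395.61)²) = 7212.631 m.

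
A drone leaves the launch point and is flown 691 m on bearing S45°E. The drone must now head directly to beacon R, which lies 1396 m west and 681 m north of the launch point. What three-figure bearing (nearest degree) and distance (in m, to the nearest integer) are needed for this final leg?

302°, 2218 m

Leg 1 (S45°E, 691 m): east 691 sin 135° = 488.61, north 691 cos 135° = -488.61
Current position: (488.61, -488.61). Target: (-1396, 681). Remaining: Δeast = -1884.61, Δnorth = 1169.61.
Bearing = atan2(-1884.61, 1169.61) mod 360° = 301.82°; distance = √((-1884.61)² + (1169.61)²) = 2218.050 m.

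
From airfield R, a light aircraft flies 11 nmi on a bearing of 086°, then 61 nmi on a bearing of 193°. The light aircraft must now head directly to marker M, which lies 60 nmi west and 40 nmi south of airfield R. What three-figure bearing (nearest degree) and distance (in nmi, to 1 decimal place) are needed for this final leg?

Leg 1 (086°, 11 nmi): east 11 sin 86° = 10.97, north 11 cos 86° = 0.77
Leg 2 (193°, 61 nmi): east 61 sin 193° = -13.72, north 61 cos 193° = -59.44
Current position: (-2.75, -58.67). Target: (-60, -40). Remaining: Δeast = -57.25, Δnorth = 18.67.
Bearing = atan2(-57.25, 18.67) mod 360° = 288.06°; distance = √((-57.25)² + (18.67)²) = 60.218 nmi.

288°, 60.2 nmi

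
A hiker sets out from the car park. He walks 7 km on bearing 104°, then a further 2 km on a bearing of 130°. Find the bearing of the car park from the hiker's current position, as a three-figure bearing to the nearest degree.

290°

Leg 1 (104°, 7 km): east 7 sin 104° = 6.79, north 7 cos 104° = -1.69
Leg 2 (130°, 2 km): east 2 sin 130° = 1.53, north 2 cos 130° = -1.29
Net displacement: 8.32 east, -2.98 north. Direction back to start is (-8.32, 2.98): bearing = atan2(-8.32, 2.98) mod 360° = 289.69° ≈ 290°.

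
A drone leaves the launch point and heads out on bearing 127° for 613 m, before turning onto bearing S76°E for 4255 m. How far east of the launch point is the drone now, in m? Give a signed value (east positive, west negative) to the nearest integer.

4618 m

Leg 1 (127°, 613 m): east 613 sin 127° = 489.56, north 613 cos 127° = -368.91
Leg 2 (S76°E, 4255 m): east 4255 sin 104° = 4128.61, north 4255 cos 104° = -1029.38
Net east component: 4618.17 m.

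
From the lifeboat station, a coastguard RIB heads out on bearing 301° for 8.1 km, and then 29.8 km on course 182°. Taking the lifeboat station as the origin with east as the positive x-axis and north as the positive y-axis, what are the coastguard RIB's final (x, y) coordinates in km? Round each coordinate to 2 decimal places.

(-7.98, -25.61)

Leg 1 (301°, 8.1 km): east 8.1 sin 301° = -6.94, north 8.1 cos 301° = 4.17
Leg 2 (182°, 29.8 km): east 29.8 sin 182° = -1.04, north 29.8 cos 182° = -29.78
Summing: -7.98 km east, -25.61 km north → (-7.98, -25.61).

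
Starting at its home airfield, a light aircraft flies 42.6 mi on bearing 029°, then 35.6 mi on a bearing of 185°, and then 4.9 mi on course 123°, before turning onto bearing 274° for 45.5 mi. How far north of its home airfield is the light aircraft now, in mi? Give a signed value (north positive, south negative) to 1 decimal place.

2.3 mi

Leg 1 (029°, 42.6 mi): east 42.6 sin 29° = 20.65, north 42.6 cos 29° = 37.26
Leg 2 (185°, 35.6 mi): east 35.6 sin 185° = -3.10, north 35.6 cos 185° = -35.46
Leg 3 (123°, 4.9 mi): east 4.9 sin 123° = 4.11, north 4.9 cos 123° = -2.67
Leg 4 (274°, 45.5 mi): east 45.5 sin 274° = -45.39, north 45.5 cos 274° = 3.17
Net north component: 2.30 mi.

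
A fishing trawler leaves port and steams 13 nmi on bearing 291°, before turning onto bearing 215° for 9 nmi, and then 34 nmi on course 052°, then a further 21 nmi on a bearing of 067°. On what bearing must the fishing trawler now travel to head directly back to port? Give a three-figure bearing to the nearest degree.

Leg 1 (291°, 13 nmi): east 13 sin 291° = -12.14, north 13 cos 291° = 4.66
Leg 2 (215°, 9 nmi): east 9 sin 215° = -5.16, north 9 cos 215° = -7.37
Leg 3 (052°, 34 nmi): east 34 sin 52° = 26.79, north 34 cos 52° = 20.93
Leg 4 (067°, 21 nmi): east 21 sin 67° = 19.33, north 21 cos 67° = 8.21
Net displacement: 28.82 east, 26.42 north. Direction back to start is (-28.82, -26.42): bearing = atan2(-28.82, -26.42) mod 360° = 227.49° ≈ 227°.

227°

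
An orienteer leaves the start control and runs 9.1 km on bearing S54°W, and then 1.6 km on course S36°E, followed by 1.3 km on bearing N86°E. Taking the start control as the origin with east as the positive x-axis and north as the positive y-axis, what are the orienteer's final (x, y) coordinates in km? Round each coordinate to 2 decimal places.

Leg 1 (S54°W, 9.1 km): east 9.1 sin 234° = -7.36, north 9.1 cos 234° = -5.35
Leg 2 (S36°E, 1.6 km): east 1.6 sin 144° = 0.94, north 1.6 cos 144° = -1.29
Leg 3 (N86°E, 1.3 km): east 1.3 sin 86° = 1.30, north 1.3 cos 86° = 0.09
Summing: -5.12 km east, -6.55 km north → (-5.12, -6.55).

(-5.12, -6.55)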